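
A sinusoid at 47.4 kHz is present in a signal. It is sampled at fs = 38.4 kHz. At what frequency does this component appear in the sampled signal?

9 kHz

47.4 kHz mod fs = 9 kHz.
9 kHz ≤ fs/2 = 19.2 kHz, appears at 9 kHz.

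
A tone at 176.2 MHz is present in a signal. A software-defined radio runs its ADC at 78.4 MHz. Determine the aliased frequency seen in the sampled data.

19.4 MHz

176.2 MHz mod fs = 19.4 MHz.
19.4 MHz ≤ fs/2 = 39.2 MHz, appears at 19.4 MHz.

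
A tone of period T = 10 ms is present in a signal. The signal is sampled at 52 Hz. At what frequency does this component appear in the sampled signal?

4 Hz

T = 10 ms → f = 1/T = 100 Hz.
100 Hz mod fs = 48 Hz.
48 Hz > fs/2 = 26 Hz, folds to fs − 48 Hz = 4 Hz.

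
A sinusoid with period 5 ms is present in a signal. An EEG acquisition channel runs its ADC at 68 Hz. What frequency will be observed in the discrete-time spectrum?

4 Hz

T = 5 ms → f = 1/T = 200 Hz.
200 Hz mod fs = 64 Hz.
64 Hz > fs/2 = 34 Hz, folds to fs − 64 Hz = 4 Hz.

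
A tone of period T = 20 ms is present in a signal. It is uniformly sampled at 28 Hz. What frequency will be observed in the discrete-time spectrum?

T = 20 ms → f = 1/T = 50 Hz.
50 Hz mod fs = 22 Hz.
22 Hz > fs/2 = 14 Hz, folds to fs − 22 Hz = 6 Hz.

6 Hz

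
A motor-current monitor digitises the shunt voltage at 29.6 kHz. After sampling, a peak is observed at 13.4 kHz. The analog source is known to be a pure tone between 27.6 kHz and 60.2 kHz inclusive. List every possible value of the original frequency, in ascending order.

43 kHz, 45.8 kHz

Frequencies that alias to 13.4 kHz are k·fs ± 13.4 kHz for integer k ≥ 0.
k=0: 13.4 kHz.
k=1: 16.2 kHz, 43 kHz.
k=2: 45.8 kHz, 72.6 kHz.
k=3: 75.4 kHz, 102.2 kHz.
Within [27.6 kHz, 60.2 kHz]: 43 kHz, 45.8 kHz.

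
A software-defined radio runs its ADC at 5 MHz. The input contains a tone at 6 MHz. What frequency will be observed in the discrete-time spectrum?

1 MHz

6 MHz mod fs = 1 MHz.
1 MHz ≤ fs/2 = 2.5 MHz, appears at 1 MHz.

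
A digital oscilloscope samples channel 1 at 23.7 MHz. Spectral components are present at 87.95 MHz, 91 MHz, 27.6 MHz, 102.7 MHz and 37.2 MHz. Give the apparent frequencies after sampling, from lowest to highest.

3.8 MHz, 3.9 MHz, 6.85 MHz, 7.9 MHz, 10.2 MHz

fs/2 = 11.85 MHz.
87.95 MHz mod fs = 16.85 MHz.
16.85 MHz > fs/2 = 11.85 MHz, folds to fs − 16.85 MHz = 6.85 MHz.
91 MHz mod fs = 19.9 MHz.
19.9 MHz > fs/2 = 11.85 MHz, folds to fs − 19.9 MHz = 3.8 MHz.
27.6 MHz mod fs = 3.9 MHz.
3.9 MHz ≤ fs/2 = 11.85 MHz, appears at 3.9 MHz.
102.7 MHz mod fs = 7.9 MHz.
7.9 MHz ≤ fs/2 = 11.85 MHz, appears at 7.9 MHz.
37.2 MHz mod fs = 13.5 MHz.
13.5 MHz > fs/2 = 11.85 MHz, folds to fs − 13.5 MHz = 10.2 MHz.
Distinct values: {3.8 MHz, 3.9 MHz, 6.85 MHz, 7.9 MHz, 10.2 MHz}.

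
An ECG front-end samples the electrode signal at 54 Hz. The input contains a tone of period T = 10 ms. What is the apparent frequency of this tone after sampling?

T = 10 ms → f = 1/T = 100 Hz.
100 Hz mod fs = 46 Hz.
46 Hz > fs/2 = 27 Hz, folds to fs − 46 Hz = 8 Hz.

8 Hz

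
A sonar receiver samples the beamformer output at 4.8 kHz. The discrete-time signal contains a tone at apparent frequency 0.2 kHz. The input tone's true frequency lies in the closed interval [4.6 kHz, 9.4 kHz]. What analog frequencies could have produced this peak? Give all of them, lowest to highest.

4.6 kHz, 5 kHz, 9.4 kHz

Frequencies that alias to 0.2 kHz are k·fs ± 0.2 kHz for integer k ≥ 0.
k=0: 0.2 kHz.
k=1: 4.6 kHz, 5 kHz.
k=2: 9.4 kHz, 9.8 kHz.
k=3: 14.2 kHz, 14.6 kHz.
Within [4.6 kHz, 9.4 kHz]: 4.6 kHz, 5 kHz, 9.4 kHz.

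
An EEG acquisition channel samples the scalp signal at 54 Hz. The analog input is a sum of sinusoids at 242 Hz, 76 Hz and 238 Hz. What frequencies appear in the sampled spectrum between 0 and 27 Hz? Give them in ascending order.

22 Hz, 26 Hz

fs/2 = 27 Hz.
242 Hz mod fs = 26 Hz.
26 Hz ≤ fs/2 = 27 Hz, appears at 26 Hz.
76 Hz mod fs = 22 Hz.
22 Hz ≤ fs/2 = 27 Hz, appears at 22 Hz.
238 Hz mod fs = 22 Hz.
22 Hz ≤ fs/2 = 27 Hz, appears at 22 Hz.
Distinct values: {22 Hz, 26 Hz}.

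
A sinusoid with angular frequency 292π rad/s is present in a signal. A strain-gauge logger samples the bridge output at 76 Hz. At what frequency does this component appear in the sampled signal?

6 Hz

ω = 292π rad/s → f = ω/(2π) = 146 Hz.
146 Hz mod fs = 70 Hz.
70 Hz > fs/2 = 38 Hz, folds to fs − 70 Hz = 6 Hz.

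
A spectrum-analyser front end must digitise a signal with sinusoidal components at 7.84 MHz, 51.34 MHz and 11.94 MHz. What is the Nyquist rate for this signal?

102.68 MHz

Highest-frequency component: 51.34 MHz.
Nyquist rate = 2 × 51.34 MHz = 102.68 MHz.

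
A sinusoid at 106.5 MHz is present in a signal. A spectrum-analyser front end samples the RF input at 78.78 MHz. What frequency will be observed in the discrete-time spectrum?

27.72 MHz

106.5 MHz mod fs = 27.72 MHz.
27.72 MHz ≤ fs/2 = 39.39 MHz, appears at 27.72 MHz.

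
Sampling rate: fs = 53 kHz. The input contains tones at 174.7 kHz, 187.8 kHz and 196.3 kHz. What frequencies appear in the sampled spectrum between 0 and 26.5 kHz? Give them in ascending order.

15.7 kHz, 24.2 kHz

fs/2 = 26.5 kHz.
174.7 kHz mod fs = 15.7 kHz.
15.7 kHz ≤ fs/2 = 26.5 kHz, appears at 15.7 kHz.
187.8 kHz mod fs = 28.8 kHz.
28.8 kHz > fs/2 = 26.5 kHz, folds to fs − 28.8 kHz = 24.2 kHz.
196.3 kHz mod fs = 37.3 kHz.
37.3 kHz > fs/2 = 26.5 kHz, folds to fs − 37.3 kHz = 15.7 kHz.
Distinct values: {15.7 kHz, 24.2 kHz}.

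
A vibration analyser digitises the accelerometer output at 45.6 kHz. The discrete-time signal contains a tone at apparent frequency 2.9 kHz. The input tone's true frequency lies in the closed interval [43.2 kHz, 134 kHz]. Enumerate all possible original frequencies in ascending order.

Frequencies that alias to 2.9 kHz are k·fs ± 2.9 kHz for integer k ≥ 0.
k=0: 2.9 kHz.
k=1: 42.7 kHz, 48.5 kHz.
k=2: 88.3 kHz, 94.1 kHz.
k=3: 133.9 kHz, 139.7 kHz.
k=4: 179.5 kHz, 185.3 kHz.
Within [43.2 kHz, 134 kHz]: 48.5 kHz, 88.3 kHz, 94.1 kHz, 133.9 kHz.

48.5 kHz, 88.3 kHz, 94.1 kHz, 133.9 kHz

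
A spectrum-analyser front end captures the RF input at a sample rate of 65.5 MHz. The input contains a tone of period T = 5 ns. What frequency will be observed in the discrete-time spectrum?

T = 5 ns → f = 1/T = 200 MHz.
200 MHz mod fs = 3.5 MHz.
3.5 MHz ≤ fs/2 = 32.75 MHz, appears at 3.5 MHz.

3.5 MHz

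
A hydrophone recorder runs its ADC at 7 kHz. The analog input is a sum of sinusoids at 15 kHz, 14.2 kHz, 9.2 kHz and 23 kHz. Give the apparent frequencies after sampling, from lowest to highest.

fs/2 = 3.5 kHz.
15 kHz mod fs = 1 kHz.
1 kHz ≤ fs/2 = 3.5 kHz, appears at 1 kHz.
14.2 kHz mod fs = 0.2 kHz.
0.2 kHz ≤ fs/2 = 3.5 kHz, appears at 0.2 kHz.
9.2 kHz mod fs = 2.2 kHz.
2.2 kHz ≤ fs/2 = 3.5 kHz, appears at 2.2 kHz.
23 kHz mod fs = 2 kHz.
2 kHz ≤ fs/2 = 3.5 kHz, appears at 2 kHz.
Distinct values: {0.2 kHz, 1 kHz, 2 kHz, 2.2 kHz}.

0.2 kHz, 1 kHz, 2 kHz, 2.2 kHz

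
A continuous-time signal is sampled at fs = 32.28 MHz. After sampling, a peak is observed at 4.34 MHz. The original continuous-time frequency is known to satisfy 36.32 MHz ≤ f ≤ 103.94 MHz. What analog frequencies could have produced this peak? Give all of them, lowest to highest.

36.62 MHz, 60.22 MHz, 68.9 MHz, 92.5 MHz, 101.18 MHz

Frequencies that alias to 4.34 MHz are k·fs ± 4.34 MHz for integer k ≥ 0.
k=0: 4.34 MHz.
k=1: 27.94 MHz, 36.62 MHz.
k=2: 60.22 MHz, 68.9 MHz.
k=3: 92.5 MHz, 101.18 MHz.
k=4: 124.78 MHz, 133.46 MHz.
Within [36.32 MHz, 103.94 MHz]: 36.62 MHz, 60.22 MHz, 68.9 MHz, 92.5 MHz, 101.18 MHz.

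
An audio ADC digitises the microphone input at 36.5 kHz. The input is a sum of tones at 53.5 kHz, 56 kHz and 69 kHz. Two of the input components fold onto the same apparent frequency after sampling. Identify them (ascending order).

fs/2 = 18.25 kHz.
53.5 kHz mod fs = 17 kHz.
17 kHz ≤ fs/2 = 18.25 kHz, appears at 17 kHz.
56 kHz mod fs = 19.5 kHz.
19.5 kHz > fs/2 = 18.25 kHz, folds to fs − 19.5 kHz = 17 kHz.
69 kHz mod fs = 32.5 kHz.
32.5 kHz > fs/2 = 18.25 kHz, folds to fs − 32.5 kHz = 4 kHz.
53.5 kHz and 56 kHz both map to 17 kHz.

53.5 kHz, 56 kHz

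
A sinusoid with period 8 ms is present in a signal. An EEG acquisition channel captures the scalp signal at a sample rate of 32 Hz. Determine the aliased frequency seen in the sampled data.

3 Hz

T = 8 ms → f = 1/T = 125 Hz.
125 Hz mod fs = 29 Hz.
29 Hz > fs/2 = 16 Hz, folds to fs − 29 Hz = 3 Hz.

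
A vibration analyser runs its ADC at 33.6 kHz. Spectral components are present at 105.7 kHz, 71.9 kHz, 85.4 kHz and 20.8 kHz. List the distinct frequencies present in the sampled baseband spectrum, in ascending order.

4.7 kHz, 4.9 kHz, 12.8 kHz, 15.4 kHz

fs/2 = 16.8 kHz.
105.7 kHz mod fs = 4.9 kHz.
4.9 kHz ≤ fs/2 = 16.8 kHz, appears at 4.9 kHz.
71.9 kHz mod fs = 4.7 kHz.
4.7 kHz ≤ fs/2 = 16.8 kHz, appears at 4.7 kHz.
85.4 kHz mod fs = 18.2 kHz.
18.2 kHz > fs/2 = 16.8 kHz, folds to fs − 18.2 kHz = 15.4 kHz.
20.8 kHz > fs/2 = 16.8 kHz, folds to fs − 20.8 kHz = 12.8 kHz.
Distinct values: {4.7 kHz, 4.9 kHz, 12.8 kHz, 15.4 kHz}.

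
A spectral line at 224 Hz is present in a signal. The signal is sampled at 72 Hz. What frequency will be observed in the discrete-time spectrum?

8 Hz

224 Hz mod fs = 8 Hz.
8 Hz ≤ fs/2 = 36 Hz, appears at 8 Hz.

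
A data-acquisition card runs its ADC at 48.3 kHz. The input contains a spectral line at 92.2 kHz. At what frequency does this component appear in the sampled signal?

92.2 kHz mod fs = 43.9 kHz.
43.9 kHz > fs/2 = 24.15 kHz, folds to fs − 43.9 kHz = 4.4 kHz.

4.4 kHz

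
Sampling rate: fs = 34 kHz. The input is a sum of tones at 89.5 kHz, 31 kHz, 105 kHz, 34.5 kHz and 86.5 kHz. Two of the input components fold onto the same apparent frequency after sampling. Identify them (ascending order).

31 kHz, 105 kHz

fs/2 = 17 kHz.
89.5 kHz mod fs = 21.5 kHz.
21.5 kHz > fs/2 = 17 kHz, folds to fs − 21.5 kHz = 12.5 kHz.
31 kHz > fs/2 = 17 kHz, folds to fs − 31 kHz = 3 kHz.
105 kHz mod fs = 3 kHz.
3 kHz ≤ fs/2 = 17 kHz, appears at 3 kHz.
34.5 kHz mod fs = 0.5 kHz.
0.5 kHz ≤ fs/2 = 17 kHz, appears at 0.5 kHz.
86.5 kHz mod fs = 18.5 kHz.
18.5 kHz > fs/2 = 17 kHz, folds to fs − 18.5 kHz = 15.5 kHz.
31 kHz and 105 kHz both map to 3 kHz.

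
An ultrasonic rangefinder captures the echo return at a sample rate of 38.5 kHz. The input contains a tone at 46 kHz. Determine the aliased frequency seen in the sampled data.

7.5 kHz

46 kHz mod fs = 7.5 kHz.
7.5 kHz ≤ fs/2 = 19.25 kHz, appears at 7.5 kHz.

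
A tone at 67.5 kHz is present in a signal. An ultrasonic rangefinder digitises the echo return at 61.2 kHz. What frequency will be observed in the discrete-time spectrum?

6.3 kHz

67.5 kHz mod fs = 6.3 kHz.
6.3 kHz ≤ fs/2 = 30.6 kHz, appears at 6.3 kHz.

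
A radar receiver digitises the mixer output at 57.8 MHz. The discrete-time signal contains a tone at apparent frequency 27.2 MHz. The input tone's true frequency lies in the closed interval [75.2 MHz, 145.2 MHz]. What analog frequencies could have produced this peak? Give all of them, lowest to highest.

Frequencies that alias to 27.2 MHz are k·fs ± 27.2 MHz for integer k ≥ 0.
k=0: 27.2 MHz.
k=1: 30.6 MHz, 85 MHz.
k=2: 88.4 MHz, 142.8 MHz.
k=3: 146.2 MHz, 200.6 MHz.
Within [75.2 MHz, 145.2 MHz]: 85 MHz, 88.4 MHz, 142.8 MHz.

85 MHz, 88.4 MHz, 142.8 MHz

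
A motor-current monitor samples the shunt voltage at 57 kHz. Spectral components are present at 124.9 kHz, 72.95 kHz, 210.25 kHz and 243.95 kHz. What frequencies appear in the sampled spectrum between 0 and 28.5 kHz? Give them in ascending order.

fs/2 = 28.5 kHz.
124.9 kHz mod fs = 10.9 kHz.
10.9 kHz ≤ fs/2 = 28.5 kHz, appears at 10.9 kHz.
72.95 kHz mod fs = 15.95 kHz.
15.95 kHz ≤ fs/2 = 28.5 kHz, appears at 15.95 kHz.
210.25 kHz mod fs = 39.25 kHz.
39.25 kHz > fs/2 = 28.5 kHz, folds to fs − 39.25 kHz = 17.75 kHz.
243.95 kHz mod fs = 15.95 kHz.
15.95 kHz ≤ fs/2 = 28.5 kHz, appears at 15.95 kHz.
Distinct values: {10.9 kHz, 15.95 kHz, 17.75 kHz}.

10.9 kHz, 15.95 kHz, 17.75 kHz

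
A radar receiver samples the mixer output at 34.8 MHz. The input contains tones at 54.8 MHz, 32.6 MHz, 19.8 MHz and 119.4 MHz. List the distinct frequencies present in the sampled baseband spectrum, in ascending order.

fs/2 = 17.4 MHz.
54.8 MHz mod fs = 20 MHz.
20 MHz > fs/2 = 17.4 MHz, folds to fs − 20 MHz = 14.8 MHz.
32.6 MHz > fs/2 = 17.4 MHz, folds to fs − 32.6 MHz = 2.2 MHz.
19.8 MHz > fs/2 = 17.4 MHz, folds to fs − 19.8 MHz = 15 MHz.
119.4 MHz mod fs = 15 MHz.
15 MHz ≤ fs/2 = 17.4 MHz, appears at 15 MHz.
Distinct values: {2.2 MHz, 14.8 MHz, 15 MHz}.

2.2 MHz, 14.8 MHz, 15 MHz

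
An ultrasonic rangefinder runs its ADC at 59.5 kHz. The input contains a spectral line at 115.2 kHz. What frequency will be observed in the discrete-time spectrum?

115.2 kHz mod fs = 55.7 kHz.
55.7 kHz > fs/2 = 29.75 kHz, folds to fs − 55.7 kHz = 3.8 kHz.

3.8 kHz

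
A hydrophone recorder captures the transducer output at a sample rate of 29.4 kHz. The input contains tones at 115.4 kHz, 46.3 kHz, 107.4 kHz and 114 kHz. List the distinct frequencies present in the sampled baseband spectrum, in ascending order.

2.2 kHz, 3.6 kHz, 10.2 kHz, 12.5 kHz

fs/2 = 14.7 kHz.
115.4 kHz mod fs = 27.2 kHz.
27.2 kHz > fs/2 = 14.7 kHz, folds to fs − 27.2 kHz = 2.2 kHz.
46.3 kHz mod fs = 16.9 kHz.
16.9 kHz > fs/2 = 14.7 kHz, folds to fs − 16.9 kHz = 12.5 kHz.
107.4 kHz mod fs = 19.2 kHz.
19.2 kHz > fs/2 = 14.7 kHz, folds to fs − 19.2 kHz = 10.2 kHz.
114 kHz mod fs = 25.8 kHz.
25.8 kHz > fs/2 = 14.7 kHz, folds to fs − 25.8 kHz = 3.6 kHz.
Distinct values: {2.2 kHz, 3.6 kHz, 10.2 kHz, 12.5 kHz}.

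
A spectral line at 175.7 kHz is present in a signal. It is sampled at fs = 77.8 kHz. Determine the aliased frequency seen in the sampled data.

20.1 kHz

175.7 kHz mod fs = 20.1 kHz.
20.1 kHz ≤ fs/2 = 38.9 kHz, appears at 20.1 kHz.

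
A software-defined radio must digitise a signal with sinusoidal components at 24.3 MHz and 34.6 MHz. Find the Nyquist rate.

69.2 MHz

Highest-frequency component: 34.6 MHz.
Nyquist rate = 2 × 34.6 MHz = 69.2 MHz.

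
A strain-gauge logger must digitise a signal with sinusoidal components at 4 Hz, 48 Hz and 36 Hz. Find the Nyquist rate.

96 Hz

Highest-frequency component: 48 Hz.
Nyquist rate = 2 × 48 Hz = 96 Hz.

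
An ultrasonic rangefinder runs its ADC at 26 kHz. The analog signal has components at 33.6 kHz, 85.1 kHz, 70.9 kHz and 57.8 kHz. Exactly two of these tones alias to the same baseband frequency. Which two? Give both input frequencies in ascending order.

fs/2 = 13 kHz.
33.6 kHz mod fs = 7.6 kHz.
7.6 kHz ≤ fs/2 = 13 kHz, appears at 7.6 kHz.
85.1 kHz mod fs = 7.1 kHz.
7.1 kHz ≤ fs/2 = 13 kHz, appears at 7.1 kHz.
70.9 kHz mod fs = 18.9 kHz.
18.9 kHz > fs/2 = 13 kHz, folds to fs − 18.9 kHz = 7.1 kHz.
57.8 kHz mod fs = 5.8 kHz.
5.8 kHz ≤ fs/2 = 13 kHz, appears at 5.8 kHz.
70.9 kHz and 85.1 kHz both map to 7.1 kHz.

70.9 kHz, 85.1 kHz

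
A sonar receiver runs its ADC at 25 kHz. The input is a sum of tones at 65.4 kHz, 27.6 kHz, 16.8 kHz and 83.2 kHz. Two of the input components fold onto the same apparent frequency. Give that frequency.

8.2 kHz

fs/2 = 12.5 kHz.
65.4 kHz mod fs = 15.4 kHz.
15.4 kHz > fs/2 = 12.5 kHz, folds to fs − 15.4 kHz = 9.6 kHz.
27.6 kHz mod fs = 2.6 kHz.
2.6 kHz ≤ fs/2 = 12.5 kHz, appears at 2.6 kHz.
16.8 kHz > fs/2 = 12.5 kHz, folds to fs − 16.8 kHz = 8.2 kHz.
83.2 kHz mod fs = 8.2 kHz.
8.2 kHz ≤ fs/2 = 12.5 kHz, appears at 8.2 kHz.
16.8 kHz and 83.2 kHz both map to 8.2 kHz.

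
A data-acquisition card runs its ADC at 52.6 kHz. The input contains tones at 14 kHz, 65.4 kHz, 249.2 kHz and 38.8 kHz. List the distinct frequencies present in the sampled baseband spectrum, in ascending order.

12.8 kHz, 13.8 kHz, 14 kHz

fs/2 = 26.3 kHz.
14 kHz ≤ fs/2 = 26.3 kHz, passes unchanged.
65.4 kHz mod fs = 12.8 kHz.
12.8 kHz ≤ fs/2 = 26.3 kHz, appears at 12.8 kHz.
249.2 kHz mod fs = 38.8 kHz.
38.8 kHz > fs/2 = 26.3 kHz, folds to fs − 38.8 kHz = 13.8 kHz.
38.8 kHz > fs/2 = 26.3 kHz, folds to fs − 38.8 kHz = 13.8 kHz.
Distinct values: {12.8 kHz, 13.8 kHz, 14 kHz}.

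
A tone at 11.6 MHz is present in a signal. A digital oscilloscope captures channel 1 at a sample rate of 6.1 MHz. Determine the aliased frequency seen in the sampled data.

0.6 MHz

11.6 MHz mod fs = 5.5 MHz.
5.5 MHz > fs/2 = 3.05 MHz, folds to fs − 5.5 MHz = 0.6 MHz.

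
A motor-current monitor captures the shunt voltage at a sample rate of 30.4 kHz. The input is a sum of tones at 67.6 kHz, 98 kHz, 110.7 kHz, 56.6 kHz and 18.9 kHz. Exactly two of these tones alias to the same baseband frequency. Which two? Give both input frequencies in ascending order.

67.6 kHz, 98 kHz

fs/2 = 15.2 kHz.
67.6 kHz mod fs = 6.8 kHz.
6.8 kHz ≤ fs/2 = 15.2 kHz, appears at 6.8 kHz.
98 kHz mod fs = 6.8 kHz.
6.8 kHz ≤ fs/2 = 15.2 kHz, appears at 6.8 kHz.
110.7 kHz mod fs = 19.5 kHz.
19.5 kHz > fs/2 = 15.2 kHz, folds to fs − 19.5 kHz = 10.9 kHz.
56.6 kHz mod fs = 26.2 kHz.
26.2 kHz > fs/2 = 15.2 kHz, folds to fs − 26.2 kHz = 4.2 kHz.
18.9 kHz > fs/2 = 15.2 kHz, folds to fs − 18.9 kHz = 11.5 kHz.
67.6 kHz and 98 kHz both map to 6.8 kHz.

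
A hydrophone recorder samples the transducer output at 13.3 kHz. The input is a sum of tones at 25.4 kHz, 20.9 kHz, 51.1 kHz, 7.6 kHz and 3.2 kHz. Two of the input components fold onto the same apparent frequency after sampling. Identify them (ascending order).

fs/2 = 6.65 kHz.
25.4 kHz mod fs = 12.1 kHz.
12.1 kHz > fs/2 = 6.65 kHz, folds to fs − 12.1 kHz = 1.2 kHz.
20.9 kHz mod fs = 7.6 kHz.
7.6 kHz > fs/2 = 6.65 kHz, folds to fs − 7.6 kHz = 5.7 kHz.
51.1 kHz mod fs = 11.2 kHz.
11.2 kHz > fs/2 = 6.65 kHz, folds to fs − 11.2 kHz = 2.1 kHz.
7.6 kHz > fs/2 = 6.65 kHz, folds to fs − 7.6 kHz = 5.7 kHz.
3.2 kHz ≤ fs/2 = 6.65 kHz, passes unchanged.
7.6 kHz and 20.9 kHz both map to 5.7 kHz.

7.6 kHz, 20.9 kHz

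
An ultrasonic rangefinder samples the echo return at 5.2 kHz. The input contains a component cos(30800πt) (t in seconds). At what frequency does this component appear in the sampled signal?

0.2 kHz

ω = 30800π rad/s → f = ω/(2π) = 15400 Hz = 15.4 kHz.
15.4 kHz mod fs = 5 kHz.
5 kHz > fs/2 = 2.6 kHz, folds to fs − 5 kHz = 0.2 kHz.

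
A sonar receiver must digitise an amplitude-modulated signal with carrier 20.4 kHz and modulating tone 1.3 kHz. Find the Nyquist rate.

43.4 kHz

AM sidebands sit at fc ± fm = 19.1 kHz and 21.7 kHz.
Highest-frequency component: 21.7 kHz.
Nyquist rate = 2 × 21.7 kHz = 43.4 kHz.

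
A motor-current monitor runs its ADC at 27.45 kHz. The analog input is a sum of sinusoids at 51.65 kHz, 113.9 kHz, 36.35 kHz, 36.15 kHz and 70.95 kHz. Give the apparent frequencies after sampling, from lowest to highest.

3.25 kHz, 4.1 kHz, 8.7 kHz, 8.9 kHz, 11.4 kHz

fs/2 = 13.725 kHz.
51.65 kHz mod fs = 24.2 kHz.
24.2 kHz > fs/2 = 13.725 kHz, folds to fs − 24.2 kHz = 3.25 kHz.
113.9 kHz mod fs = 4.1 kHz.
4.1 kHz ≤ fs/2 = 13.725 kHz, appears at 4.1 kHz.
36.35 kHz mod fs = 8.9 kHz.
8.9 kHz ≤ fs/2 = 13.725 kHz, appears at 8.9 kHz.
36.15 kHz mod fs = 8.7 kHz.
8.7 kHz ≤ fs/2 = 13.725 kHz, appears at 8.7 kHz.
70.95 kHz mod fs = 16.05 kHz.
16.05 kHz > fs/2 = 13.725 kHz, folds to fs − 16.05 kHz = 11.4 kHz.
Distinct values: {3.25 kHz, 4.1 kHz, 8.7 kHz, 8.9 kHz, 11.4 kHz}.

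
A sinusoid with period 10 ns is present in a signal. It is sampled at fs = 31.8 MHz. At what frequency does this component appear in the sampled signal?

T = 10 ns → f = 1/T = 100 MHz.
100 MHz mod fs = 4.6 MHz.
4.6 MHz ≤ fs/2 = 15.9 MHz, appears at 4.6 MHz.

4.6 MHz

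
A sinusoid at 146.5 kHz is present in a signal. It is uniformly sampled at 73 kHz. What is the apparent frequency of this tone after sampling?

146.5 kHz mod fs = 0.5 kHz.
0.5 kHz ≤ fs/2 = 36.5 kHz, appears at 0.5 kHz.

0.5 kHz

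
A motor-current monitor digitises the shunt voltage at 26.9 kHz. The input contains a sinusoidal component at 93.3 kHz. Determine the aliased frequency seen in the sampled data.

12.6 kHz

93.3 kHz mod fs = 12.6 kHz.
12.6 kHz ≤ fs/2 = 13.45 kHz, appears at 12.6 kHz.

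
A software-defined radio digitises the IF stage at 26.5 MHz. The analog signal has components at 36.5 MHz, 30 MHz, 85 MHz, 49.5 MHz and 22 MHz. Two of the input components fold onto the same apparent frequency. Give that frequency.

3.5 MHz

fs/2 = 13.25 MHz.
36.5 MHz mod fs = 10 MHz.
10 MHz ≤ fs/2 = 13.25 MHz, appears at 10 MHz.
30 MHz mod fs = 3.5 MHz.
3.5 MHz ≤ fs/2 = 13.25 MHz, appears at 3.5 MHz.
85 MHz mod fs = 5.5 MHz.
5.5 MHz ≤ fs/2 = 13.25 MHz, appears at 5.5 MHz.
49.5 MHz mod fs = 23 MHz.
23 MHz > fs/2 = 13.25 MHz, folds to fs − 23 MHz = 3.5 MHz.
22 MHz > fs/2 = 13.25 MHz, folds to fs − 22 MHz = 4.5 MHz.
30 MHz and 49.5 MHz both map to 3.5 MHz.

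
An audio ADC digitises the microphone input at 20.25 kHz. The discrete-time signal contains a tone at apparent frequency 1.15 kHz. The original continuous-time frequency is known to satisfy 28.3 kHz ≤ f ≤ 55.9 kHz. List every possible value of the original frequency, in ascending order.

39.35 kHz, 41.65 kHz

Frequencies that alias to 1.15 kHz are k·fs ± 1.15 kHz for integer k ≥ 0.
k=0: 1.15 kHz.
k=1: 19.1 kHz, 21.4 kHz.
k=2: 39.35 kHz, 41.65 kHz.
k=3: 59.6 kHz, 61.9 kHz.
Within [28.3 kHz, 55.9 kHz]: 39.35 kHz, 41.65 kHz.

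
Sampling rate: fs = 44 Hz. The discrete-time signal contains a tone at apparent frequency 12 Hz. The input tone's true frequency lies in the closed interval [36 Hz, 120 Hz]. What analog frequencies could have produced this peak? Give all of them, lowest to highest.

56 Hz, 76 Hz, 100 Hz, 120 Hz

Frequencies that alias to 12 Hz are k·fs ± 12 Hz for integer k ≥ 0.
k=0: 12 Hz.
k=1: 32 Hz, 56 Hz.
k=2: 76 Hz, 100 Hz.
k=3: 120 Hz, 144 Hz.
k=4: 164 Hz, 188 Hz.
Within [36 Hz, 120 Hz]: 56 Hz, 76 Hz, 100 Hz, 120 Hz.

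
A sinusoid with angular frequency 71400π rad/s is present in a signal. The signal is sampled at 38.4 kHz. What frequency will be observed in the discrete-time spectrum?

2.7 kHz

ω = 71400π rad/s → f = ω/(2π) = 35700 Hz = 35.7 kHz.
35.7 kHz > fs/2 = 19.2 kHz, folds to fs − 35.7 kHz = 2.7 kHz.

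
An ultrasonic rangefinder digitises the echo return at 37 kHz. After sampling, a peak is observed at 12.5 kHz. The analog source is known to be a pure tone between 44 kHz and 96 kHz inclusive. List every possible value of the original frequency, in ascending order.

Frequencies that alias to 12.5 kHz are k·fs ± 12.5 kHz for integer k ≥ 0.
k=0: 12.5 kHz.
k=1: 24.5 kHz, 49.5 kHz.
k=2: 61.5 kHz, 86.5 kHz.
k=3: 98.5 kHz, 123.5 kHz.
Within [44 kHz, 96 kHz]: 49.5 kHz, 61.5 kHz, 86.5 kHz.

49.5 kHz, 61.5 kHz, 86.5 kHz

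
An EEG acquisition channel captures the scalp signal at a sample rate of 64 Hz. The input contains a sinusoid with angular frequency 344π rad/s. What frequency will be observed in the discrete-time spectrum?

ω = 344π rad/s → f = ω/(2π) = 172 Hz.
172 Hz mod fs = 44 Hz.
44 Hz > fs/2 = 32 Hz, folds to fs − 44 Hz = 20 Hz.

20 Hz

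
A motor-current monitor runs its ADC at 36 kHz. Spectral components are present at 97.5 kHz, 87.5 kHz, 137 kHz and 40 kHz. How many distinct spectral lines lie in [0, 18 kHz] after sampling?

fs/2 = 18 kHz.
97.5 kHz mod fs = 25.5 kHz.
25.5 kHz > fs/2 = 18 kHz, folds to fs − 25.5 kHz = 10.5 kHz.
87.5 kHz mod fs = 15.5 kHz.
15.5 kHz ≤ fs/2 = 18 kHz, appears at 15.5 kHz.
137 kHz mod fs = 29 kHz.
29 kHz > fs/2 = 18 kHz, folds to fs − 29 kHz = 7 kHz.
40 kHz mod fs = 4 kHz.
4 kHz ≤ fs/2 = 18 kHz, appears at 4 kHz.
Distinct values: {4 kHz, 7 kHz, 10.5 kHz, 15.5 kHz} → 4.

4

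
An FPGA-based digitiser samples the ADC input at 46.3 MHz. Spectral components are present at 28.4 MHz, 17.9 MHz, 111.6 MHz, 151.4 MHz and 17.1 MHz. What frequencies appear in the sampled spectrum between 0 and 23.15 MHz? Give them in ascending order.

12.5 MHz, 17.1 MHz, 17.9 MHz, 19 MHz

fs/2 = 23.15 MHz.
28.4 MHz > fs/2 = 23.15 MHz, folds to fs − 28.4 MHz = 17.9 MHz.
17.9 MHz ≤ fs/2 = 23.15 MHz, passes unchanged.
111.6 MHz mod fs = 19 MHz.
19 MHz ≤ fs/2 = 23.15 MHz, appears at 19 MHz.
151.4 MHz mod fs = 12.5 MHz.
12.5 MHz ≤ fs/2 = 23.15 MHz, appears at 12.5 MHz.
17.1 MHz ≤ fs/2 = 23.15 MHz, passes unchanged.
Distinct values: {12.5 MHz, 17.1 MHz, 17.9 MHz, 19 MHz}.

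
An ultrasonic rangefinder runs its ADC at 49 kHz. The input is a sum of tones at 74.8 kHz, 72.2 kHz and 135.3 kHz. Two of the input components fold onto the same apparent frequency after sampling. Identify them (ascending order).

fs/2 = 24.5 kHz.
74.8 kHz mod fs = 25.8 kHz.
25.8 kHz > fs/2 = 24.5 kHz, folds to fs − 25.8 kHz = 23.2 kHz.
72.2 kHz mod fs = 23.2 kHz.
23.2 kHz ≤ fs/2 = 24.5 kHz, appears at 23.2 kHz.
135.3 kHz mod fs = 37.3 kHz.
37.3 kHz > fs/2 = 24.5 kHz, folds to fs − 37.3 kHz = 11.7 kHz.
72.2 kHz and 74.8 kHz both map to 23.2 kHz.

72.2 kHz, 74.8 kHz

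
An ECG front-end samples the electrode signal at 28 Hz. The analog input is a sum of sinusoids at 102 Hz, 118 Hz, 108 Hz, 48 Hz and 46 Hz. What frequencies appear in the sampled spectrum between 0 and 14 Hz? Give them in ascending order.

4 Hz, 6 Hz, 8 Hz, 10 Hz

fs/2 = 14 Hz.
102 Hz mod fs = 18 Hz.
18 Hz > fs/2 = 14 Hz, folds to fs − 18 Hz = 10 Hz.
118 Hz mod fs = 6 Hz.
6 Hz ≤ fs/2 = 14 Hz, appears at 6 Hz.
108 Hz mod fs = 24 Hz.
24 Hz > fs/2 = 14 Hz, folds to fs − 24 Hz = 4 Hz.
48 Hz mod fs = 20 Hz.
20 Hz > fs/2 = 14 Hz, folds to fs − 20 Hz = 8 Hz.
46 Hz mod fs = 18 Hz.
18 Hz > fs/2 = 14 Hz, folds to fs − 18 Hz = 10 Hz.
Distinct values: {4 Hz, 6 Hz, 8 Hz, 10 Hz}.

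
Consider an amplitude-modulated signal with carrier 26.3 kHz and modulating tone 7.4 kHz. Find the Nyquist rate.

AM sidebands sit at fc ± fm = 18.9 kHz and 33.7 kHz.
Highest-frequency component: 33.7 kHz.
Nyquist rate = 2 × 33.7 kHz = 67.4 kHz.

67.4 kHz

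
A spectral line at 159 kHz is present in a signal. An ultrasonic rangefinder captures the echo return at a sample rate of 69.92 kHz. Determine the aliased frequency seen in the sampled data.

19.16 kHz

159 kHz mod fs = 19.16 kHz.
19.16 kHz ≤ fs/2 = 34.96 kHz, appears at 19.16 kHz.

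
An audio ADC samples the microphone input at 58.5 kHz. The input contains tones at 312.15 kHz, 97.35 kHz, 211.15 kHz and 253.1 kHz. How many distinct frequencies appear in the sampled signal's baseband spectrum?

fs/2 = 29.25 kHz.
312.15 kHz mod fs = 19.65 kHz.
19.65 kHz ≤ fs/2 = 29.25 kHz, appears at 19.65 kHz.
97.35 kHz mod fs = 38.85 kHz.
38.85 kHz > fs/2 = 29.25 kHz, folds to fs − 38.85 kHz = 19.65 kHz.
211.15 kHz mod fs = 35.65 kHz.
35.65 kHz > fs/2 = 29.25 kHz, folds to fs − 35.65 kHz = 22.85 kHz.
253.1 kHz mod fs = 19.1 kHz.
19.1 kHz ≤ fs/2 = 29.25 kHz, appears at 19.1 kHz.
Distinct values: {19.1 kHz, 19.65 kHz, 22.85 kHz} → 3.

3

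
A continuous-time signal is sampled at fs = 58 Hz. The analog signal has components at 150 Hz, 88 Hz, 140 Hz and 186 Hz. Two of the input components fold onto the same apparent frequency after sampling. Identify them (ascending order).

fs/2 = 29 Hz.
150 Hz mod fs = 34 Hz.
34 Hz > fs/2 = 29 Hz, folds to fs − 34 Hz = 24 Hz.
88 Hz mod fs = 30 Hz.
30 Hz > fs/2 = 29 Hz, folds to fs − 30 Hz = 28 Hz.
140 Hz mod fs = 24 Hz.
24 Hz ≤ fs/2 = 29 Hz, appears at 24 Hz.
186 Hz mod fs = 12 Hz.
12 Hz ≤ fs/2 = 29 Hz, appears at 12 Hz.
140 Hz and 150 Hz both map to 24 Hz.

140 Hz, 150 Hz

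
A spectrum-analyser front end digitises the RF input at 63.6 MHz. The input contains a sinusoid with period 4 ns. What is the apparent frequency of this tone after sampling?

T = 4 ns → f = 1/T = 250 MHz.
250 MHz mod fs = 59.2 MHz.
59.2 MHz > fs/2 = 31.8 MHz, folds to fs − 59.2 MHz = 4.4 MHz.

4.4 MHz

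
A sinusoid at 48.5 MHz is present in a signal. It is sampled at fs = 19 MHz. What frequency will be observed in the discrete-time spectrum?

8.5 MHz

48.5 MHz mod fs = 10.5 MHz.
10.5 MHz > fs/2 = 9.5 MHz, folds to fs − 10.5 MHz = 8.5 MHz.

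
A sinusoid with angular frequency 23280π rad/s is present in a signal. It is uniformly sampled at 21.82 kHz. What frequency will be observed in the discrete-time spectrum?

ω = 23280π rad/s → f = ω/(2π) = 11640 Hz = 11.64 kHz.
11.64 kHz > fs/2 = 10.91 kHz, folds to fs − 11.64 kHz = 10.18 kHz.

10.18 kHz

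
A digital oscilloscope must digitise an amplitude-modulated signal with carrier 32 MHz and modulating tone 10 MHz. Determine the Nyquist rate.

84 MHz

AM sidebands sit at fc ± fm = 22 MHz and 42 MHz.
Highest-frequency component: 42 MHz.
Nyquist rate = 2 × 42 MHz = 84 MHz.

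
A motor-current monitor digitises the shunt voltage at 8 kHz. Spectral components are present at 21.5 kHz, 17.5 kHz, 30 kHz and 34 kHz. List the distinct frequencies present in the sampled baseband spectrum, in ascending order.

1.5 kHz, 2 kHz, 2.5 kHz

fs/2 = 4 kHz.
21.5 kHz mod fs = 5.5 kHz.
5.5 kHz > fs/2 = 4 kHz, folds to fs − 5.5 kHz = 2.5 kHz.
17.5 kHz mod fs = 1.5 kHz.
1.5 kHz ≤ fs/2 = 4 kHz, appears at 1.5 kHz.
30 kHz mod fs = 6 kHz.
6 kHz > fs/2 = 4 kHz, folds to fs − 6 kHz = 2 kHz.
34 kHz mod fs = 2 kHz.
2 kHz ≤ fs/2 = 4 kHz, appears at 2 kHz.
Distinct values: {1.5 kHz, 2 kHz, 2.5 kHz}.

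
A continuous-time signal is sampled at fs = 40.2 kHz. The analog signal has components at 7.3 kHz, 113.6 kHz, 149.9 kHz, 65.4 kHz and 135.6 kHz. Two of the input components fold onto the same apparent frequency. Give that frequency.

15 kHz

fs/2 = 20.1 kHz.
7.3 kHz ≤ fs/2 = 20.1 kHz, passes unchanged.
113.6 kHz mod fs = 33.2 kHz.
33.2 kHz > fs/2 = 20.1 kHz, folds to fs − 33.2 kHz = 7 kHz.
149.9 kHz mod fs = 29.3 kHz.
29.3 kHz > fs/2 = 20.1 kHz, folds to fs − 29.3 kHz = 10.9 kHz.
65.4 kHz mod fs = 25.2 kHz.
25.2 kHz > fs/2 = 20.1 kHz, folds to fs − 25.2 kHz = 15 kHz.
135.6 kHz mod fs = 15 kHz.
15 kHz ≤ fs/2 = 20.1 kHz, appears at 15 kHz.
65.4 kHz and 135.6 kHz both map to 15 kHz.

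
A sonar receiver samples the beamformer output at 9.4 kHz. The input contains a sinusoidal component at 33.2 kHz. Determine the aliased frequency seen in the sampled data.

33.2 kHz mod fs = 5 kHz.
5 kHz > fs/2 = 4.7 kHz, folds to fs − 5 kHz = 4.4 kHz.

4.4 kHz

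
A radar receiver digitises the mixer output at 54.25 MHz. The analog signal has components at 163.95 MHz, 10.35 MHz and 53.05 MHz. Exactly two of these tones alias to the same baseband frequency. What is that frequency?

1.2 MHz

fs/2 = 27.125 MHz.
163.95 MHz mod fs = 1.2 MHz.
1.2 MHz ≤ fs/2 = 27.125 MHz, appears at 1.2 MHz.
10.35 MHz ≤ fs/2 = 27.125 MHz, passes unchanged.
53.05 MHz > fs/2 = 27.125 MHz, folds to fs − 53.05 MHz = 1.2 MHz.
53.05 MHz and 163.95 MHz both map to 1.2 MHz.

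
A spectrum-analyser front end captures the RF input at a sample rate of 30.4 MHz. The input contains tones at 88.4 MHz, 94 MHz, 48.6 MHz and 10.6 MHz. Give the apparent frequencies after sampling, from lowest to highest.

2.8 MHz, 10.6 MHz, 12.2 MHz

fs/2 = 15.2 MHz.
88.4 MHz mod fs = 27.6 MHz.
27.6 MHz > fs/2 = 15.2 MHz, folds to fs − 27.6 MHz = 2.8 MHz.
94 MHz mod fs = 2.8 MHz.
2.8 MHz ≤ fs/2 = 15.2 MHz, appears at 2.8 MHz.
48.6 MHz mod fs = 18.2 MHz.
18.2 MHz > fs/2 = 15.2 MHz, folds to fs − 18.2 MHz = 12.2 MHz.
10.6 MHz ≤ fs/2 = 15.2 MHz, passes unchanged.
Distinct values: {2.8 MHz, 10.6 MHz, 12.2 MHz}.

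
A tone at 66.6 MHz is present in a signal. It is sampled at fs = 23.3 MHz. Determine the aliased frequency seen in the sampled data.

3.3 MHz

66.6 MHz mod fs = 20 MHz.
20 MHz > fs/2 = 11.65 MHz, folds to fs − 20 MHz = 3.3 MHz.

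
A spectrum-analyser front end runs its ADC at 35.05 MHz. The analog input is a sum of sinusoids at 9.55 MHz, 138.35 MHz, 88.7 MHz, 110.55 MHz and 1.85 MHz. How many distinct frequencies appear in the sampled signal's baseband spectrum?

4

fs/2 = 17.525 MHz.
9.55 MHz ≤ fs/2 = 17.525 MHz, passes unchanged.
138.35 MHz mod fs = 33.2 MHz.
33.2 MHz > fs/2 = 17.525 MHz, folds to fs − 33.2 MHz = 1.85 MHz.
88.7 MHz mod fs = 18.6 MHz.
18.6 MHz > fs/2 = 17.525 MHz, folds to fs − 18.6 MHz = 16.45 MHz.
110.55 MHz mod fs = 5.4 MHz.
5.4 MHz ≤ fs/2 = 17.525 MHz, appears at 5.4 MHz.
1.85 MHz ≤ fs/2 = 17.525 MHz, passes unchanged.
Distinct values: {1.85 MHz, 5.4 MHz, 9.55 MHz, 16.45 MHz} → 4.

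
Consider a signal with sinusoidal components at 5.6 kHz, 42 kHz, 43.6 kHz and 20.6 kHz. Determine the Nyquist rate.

87.2 kHz

Highest-frequency component: 43.6 kHz.
Nyquist rate = 2 × 43.6 kHz = 87.2 kHz.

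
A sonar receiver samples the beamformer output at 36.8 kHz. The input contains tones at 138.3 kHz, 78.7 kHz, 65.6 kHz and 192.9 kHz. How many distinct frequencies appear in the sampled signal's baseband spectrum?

3

fs/2 = 18.4 kHz.
138.3 kHz mod fs = 27.9 kHz.
27.9 kHz > fs/2 = 18.4 kHz, folds to fs − 27.9 kHz = 8.9 kHz.
78.7 kHz mod fs = 5.1 kHz.
5.1 kHz ≤ fs/2 = 18.4 kHz, appears at 5.1 kHz.
65.6 kHz mod fs = 28.8 kHz.
28.8 kHz > fs/2 = 18.4 kHz, folds to fs − 28.8 kHz = 8 kHz.
192.9 kHz mod fs = 8.9 kHz.
8.9 kHz ≤ fs/2 = 18.4 kHz, appears at 8.9 kHz.
Distinct values: {5.1 kHz, 8 kHz, 8.9 kHz} → 3.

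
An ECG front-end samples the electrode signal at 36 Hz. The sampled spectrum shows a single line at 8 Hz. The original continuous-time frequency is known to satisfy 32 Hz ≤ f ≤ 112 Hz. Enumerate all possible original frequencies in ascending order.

Frequencies that alias to 8 Hz are k·fs ± 8 Hz for integer k ≥ 0.
k=0: 8 Hz.
k=1: 28 Hz, 44 Hz.
k=2: 64 Hz, 80 Hz.
k=3: 100 Hz, 116 Hz.
k=4: 136 Hz, 152 Hz.
Within [32 Hz, 112 Hz]: 44 Hz, 64 Hz, 80 Hz, 100 Hz.

44 Hz, 64 Hz, 80 Hz, 100 Hz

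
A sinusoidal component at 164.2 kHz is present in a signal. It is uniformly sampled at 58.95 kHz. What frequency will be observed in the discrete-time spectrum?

164.2 kHz mod fs = 46.3 kHz.
46.3 kHz > fs/2 = 29.475 kHz, folds to fs − 46.3 kHz = 12.65 kHz.

12.65 kHz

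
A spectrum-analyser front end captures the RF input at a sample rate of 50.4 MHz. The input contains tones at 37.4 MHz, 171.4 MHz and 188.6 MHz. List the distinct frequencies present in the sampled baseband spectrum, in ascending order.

fs/2 = 25.2 MHz.
37.4 MHz > fs/2 = 25.2 MHz, folds to fs − 37.4 MHz = 13 MHz.
171.4 MHz mod fs = 20.2 MHz.
20.2 MHz ≤ fs/2 = 25.2 MHz, appears at 20.2 MHz.
188.6 MHz mod fs = 37.4 MHz.
37.4 MHz > fs/2 = 25.2 MHz, folds to fs − 37.4 MHz = 13 MHz.
Distinct values: {13 MHz, 20.2 MHz}.

13 MHz, 20.2 MHz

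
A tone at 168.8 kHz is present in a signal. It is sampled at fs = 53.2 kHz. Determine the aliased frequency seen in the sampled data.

168.8 kHz mod fs = 9.2 kHz.
9.2 kHz ≤ fs/2 = 26.6 kHz, appears at 9.2 kHz.

9.2 kHz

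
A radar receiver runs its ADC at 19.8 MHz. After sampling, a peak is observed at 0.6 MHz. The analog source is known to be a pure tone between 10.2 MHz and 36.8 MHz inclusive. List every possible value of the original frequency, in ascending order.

19.2 MHz, 20.4 MHz

Frequencies that alias to 0.6 MHz are k·fs ± 0.6 MHz for integer k ≥ 0.
k=0: 0.6 MHz.
k=1: 19.2 MHz, 20.4 MHz.
k=2: 39 MHz, 40.2 MHz.
Within [10.2 MHz, 36.8 MHz]: 19.2 MHz, 20.4 MHz.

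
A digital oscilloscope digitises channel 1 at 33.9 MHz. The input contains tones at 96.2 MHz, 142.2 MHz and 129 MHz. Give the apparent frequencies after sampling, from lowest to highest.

fs/2 = 16.95 MHz.
96.2 MHz mod fs = 28.4 MHz.
28.4 MHz > fs/2 = 16.95 MHz, folds to fs − 28.4 MHz = 5.5 MHz.
142.2 MHz mod fs = 6.6 MHz.
6.6 MHz ≤ fs/2 = 16.95 MHz, appears at 6.6 MHz.
129 MHz mod fs = 27.3 MHz.
27.3 MHz > fs/2 = 16.95 MHz, folds to fs − 27.3 MHz = 6.6 MHz.
Distinct values: {5.5 MHz, 6.6 MHz}.

5.5 MHz, 6.6 MHz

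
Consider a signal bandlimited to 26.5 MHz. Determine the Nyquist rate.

53 MHz

Nyquist rate = 2 × 26.5 MHz = 53 MHz.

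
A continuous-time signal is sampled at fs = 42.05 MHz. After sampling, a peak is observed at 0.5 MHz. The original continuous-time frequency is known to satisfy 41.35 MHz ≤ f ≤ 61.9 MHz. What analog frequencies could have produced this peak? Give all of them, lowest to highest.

Frequencies that alias to 0.5 MHz are k·fs ± 0.5 MHz for integer k ≥ 0.
k=0: 0.5 MHz.
k=1: 41.55 MHz, 42.55 MHz.
k=2: 83.6 MHz, 84.6 MHz.
Within [41.35 MHz, 61.9 MHz]: 41.55 MHz, 42.55 MHz.

41.55 MHz, 42.55 MHz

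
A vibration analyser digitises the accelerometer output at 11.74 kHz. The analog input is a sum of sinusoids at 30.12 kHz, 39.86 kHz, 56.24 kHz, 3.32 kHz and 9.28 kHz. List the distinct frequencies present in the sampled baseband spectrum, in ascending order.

fs/2 = 5.87 kHz.
30.12 kHz mod fs = 6.64 kHz.
6.64 kHz > fs/2 = 5.87 kHz, folds to fs − 6.64 kHz = 5.1 kHz.
39.86 kHz mod fs = 4.64 kHz.
4.64 kHz ≤ fs/2 = 5.87 kHz, appears at 4.64 kHz.
56.24 kHz mod fs = 9.28 kHz.
9.28 kHz > fs/2 = 5.87 kHz, folds to fs − 9.28 kHz = 2.46 kHz.
3.32 kHz ≤ fs/2 = 5.87 kHz, passes unchanged.
9.28 kHz > fs/2 = 5.87 kHz, folds to fs − 9.28 kHz = 2.46 kHz.
Distinct values: {2.46 kHz, 3.32 kHz, 4.64 kHz, 5.1 kHz}.

2.46 kHz, 3.32 kHz, 4.64 kHz, 5.1 kHz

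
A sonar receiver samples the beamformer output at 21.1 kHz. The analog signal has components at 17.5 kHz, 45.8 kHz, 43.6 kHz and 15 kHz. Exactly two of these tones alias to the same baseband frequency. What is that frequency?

fs/2 = 10.55 kHz.
17.5 kHz > fs/2 = 10.55 kHz, folds to fs − 17.5 kHz = 3.6 kHz.
45.8 kHz mod fs = 3.6 kHz.
3.6 kHz ≤ fs/2 = 10.55 kHz, appears at 3.6 kHz.
43.6 kHz mod fs = 1.4 kHz.
1.4 kHz ≤ fs/2 = 10.55 kHz, appears at 1.4 kHz.
15 kHz > fs/2 = 10.55 kHz, folds to fs − 15 kHz = 6.1 kHz.
17.5 kHz and 45.8 kHz both map to 3.6 kHz.

3.6 kHz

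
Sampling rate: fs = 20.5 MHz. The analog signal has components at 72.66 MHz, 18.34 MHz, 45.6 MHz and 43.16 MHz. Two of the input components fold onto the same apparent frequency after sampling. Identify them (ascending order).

18.34 MHz, 43.16 MHz

fs/2 = 10.25 MHz.
72.66 MHz mod fs = 11.16 MHz.
11.16 MHz > fs/2 = 10.25 MHz, folds to fs − 11.16 MHz = 9.34 MHz.
18.34 MHz > fs/2 = 10.25 MHz, folds to fs − 18.34 MHz = 2.16 MHz.
45.6 MHz mod fs = 4.6 MHz.
4.6 MHz ≤ fs/2 = 10.25 MHz, appears at 4.6 MHz.
43.16 MHz mod fs = 2.16 MHz.
2.16 MHz ≤ fs/2 = 10.25 MHz, appears at 2.16 MHz.
18.34 MHz and 43.16 MHz both map to 2.16 MHz.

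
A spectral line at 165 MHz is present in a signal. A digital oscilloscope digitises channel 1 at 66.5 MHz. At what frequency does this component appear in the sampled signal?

32 MHz

165 MHz mod fs = 32 MHz.
32 MHz ≤ fs/2 = 33.25 MHz, appears at 32 MHz.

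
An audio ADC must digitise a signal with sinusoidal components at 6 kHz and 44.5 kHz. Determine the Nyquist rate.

Highest-frequency component: 44.5 kHz.
Nyquist rate = 2 × 44.5 kHz = 89 kHz.

89 kHz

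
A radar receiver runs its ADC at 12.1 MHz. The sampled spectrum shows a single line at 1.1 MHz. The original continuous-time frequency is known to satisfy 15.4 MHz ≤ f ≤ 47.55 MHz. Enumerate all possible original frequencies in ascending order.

23.1 MHz, 25.3 MHz, 35.2 MHz, 37.4 MHz, 47.3 MHz

Frequencies that alias to 1.1 MHz are k·fs ± 1.1 MHz for integer k ≥ 0.
k=0: 1.1 MHz.
k=1: 11 MHz, 13.2 MHz.
k=2: 23.1 MHz, 25.3 MHz.
k=3: 35.2 MHz, 37.4 MHz.
k=4: 47.3 MHz, 49.5 MHz.
k=5: 59.4 MHz, 61.6 MHz.
Within [15.4 MHz, 47.55 MHz]: 23.1 MHz, 25.3 MHz, 35.2 MHz, 37.4 MHz, 47.3 MHz.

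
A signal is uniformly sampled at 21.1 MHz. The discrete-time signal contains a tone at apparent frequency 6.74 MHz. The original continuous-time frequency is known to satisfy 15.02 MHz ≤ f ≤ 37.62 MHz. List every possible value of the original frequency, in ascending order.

Frequencies that alias to 6.74 MHz are k·fs ± 6.74 MHz for integer k ≥ 0.
k=0: 6.74 MHz.
k=1: 14.36 MHz, 27.84 MHz.
k=2: 35.46 MHz, 48.94 MHz.
k=3: 56.56 MHz, 70.04 MHz.
Within [15.02 MHz, 37.62 MHz]: 27.84 MHz, 35.46 MHz.

27.84 MHz, 35.46 MHz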